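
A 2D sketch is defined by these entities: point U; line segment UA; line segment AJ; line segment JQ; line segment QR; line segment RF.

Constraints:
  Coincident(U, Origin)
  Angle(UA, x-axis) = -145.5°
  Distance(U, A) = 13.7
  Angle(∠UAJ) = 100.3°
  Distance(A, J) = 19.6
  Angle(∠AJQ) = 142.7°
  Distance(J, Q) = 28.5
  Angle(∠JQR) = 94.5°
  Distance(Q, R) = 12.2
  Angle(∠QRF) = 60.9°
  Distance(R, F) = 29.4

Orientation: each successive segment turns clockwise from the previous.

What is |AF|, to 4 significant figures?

21.87

U is at the origin; UA runs at -145.5° with length 13.7, so A = (-11.29, -7.760). ∠UAJ = 100.3° gives AJ at 134.8° from the x-axis; with |AJ| = 19.6, J = (-25.10, 6.148). ∠AJQ = 142.7° gives JQ at 97.50° from the x-axis; with |JQ| = 28.5, Q = (-28.82, 34.40). ∠JQR = 94.5° gives QR at 12.00° from the x-axis; with |QR| = 12.2, R = (-16.89, 36.94). ∠QRF = 60.9° gives RF at -107.1° from the x-axis; with |RF| = 29.4, F = (-25.53, 8.840). Then |AF| = |F − A| = 21.87.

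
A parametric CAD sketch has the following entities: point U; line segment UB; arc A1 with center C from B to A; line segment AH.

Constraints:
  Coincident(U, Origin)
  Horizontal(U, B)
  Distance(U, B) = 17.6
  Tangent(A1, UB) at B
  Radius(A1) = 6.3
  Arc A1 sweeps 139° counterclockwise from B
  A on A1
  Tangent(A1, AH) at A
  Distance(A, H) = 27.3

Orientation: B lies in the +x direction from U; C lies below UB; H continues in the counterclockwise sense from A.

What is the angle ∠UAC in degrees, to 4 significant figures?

91.62°

U is at the origin; U and B share the same y with |UB| = 17.6 and B on the +x side, so B = (17.60, 0.000). Tangency of A1 to UB means the radius CB is perpendicular to UB, so C = B + (0, -6.3) = (17.60, -6.300). On A1, B sits at bearing 90° from C; a 139° counterclockwise sweep puts A at bearing 229°, so A = C + 6.3·(cos 229°, sin 229°) = (13.47, -11.05). Then cos ∠UAC = AU·AC / (|AU||AC|), giving 91.62°.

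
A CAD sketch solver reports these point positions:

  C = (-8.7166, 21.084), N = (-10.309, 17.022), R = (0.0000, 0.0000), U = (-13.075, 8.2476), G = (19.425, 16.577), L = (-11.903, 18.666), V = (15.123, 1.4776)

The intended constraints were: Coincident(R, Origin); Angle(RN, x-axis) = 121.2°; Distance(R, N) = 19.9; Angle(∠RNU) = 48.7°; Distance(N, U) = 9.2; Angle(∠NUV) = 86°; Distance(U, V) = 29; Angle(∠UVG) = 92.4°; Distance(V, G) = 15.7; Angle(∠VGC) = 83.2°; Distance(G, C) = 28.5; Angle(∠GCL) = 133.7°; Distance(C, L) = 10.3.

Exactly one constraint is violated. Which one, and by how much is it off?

Distance(C, L) = 10.3 — off by 6.30.

R = (0.00, 0.00) ✓; RN at 121.2° ✓; |RN| = 19.90 ✓; ∠RNU = 48.70° ✓; |NU| = 9.200 ✓; ∠NUV = 86.00° ✓; |UV| = 29.00 ✓; ∠UVG = 92.40° ✓; |VG| = 15.70 ✓; ∠VGC = 83.20° ✓; |GC| = 28.50 ✓; ∠GCL = 133.7° ✓; |CL| = 4.000 ✗.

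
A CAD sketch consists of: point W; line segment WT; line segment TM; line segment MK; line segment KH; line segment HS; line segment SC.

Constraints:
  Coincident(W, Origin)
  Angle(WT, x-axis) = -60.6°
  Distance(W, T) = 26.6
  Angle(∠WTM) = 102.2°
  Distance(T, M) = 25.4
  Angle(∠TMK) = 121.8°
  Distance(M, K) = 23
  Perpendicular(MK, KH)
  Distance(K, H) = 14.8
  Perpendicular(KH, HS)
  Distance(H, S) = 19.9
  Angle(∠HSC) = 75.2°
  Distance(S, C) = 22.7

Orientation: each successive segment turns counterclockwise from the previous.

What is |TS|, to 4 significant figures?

17.83

W is at the origin; WT runs at -60.6° with length 26.6, so T = (13.06, -23.17). ∠WTM = 102.2° gives TM at 17.20° from the x-axis; with |TM| = 25.4, M = (37.32, -15.66). ∠TMK = 121.8° gives MK at 75.40° from the x-axis; with |MK| = 23.0, K = (43.12, 6.594). MK is perpendicular to KH, so KH runs at 165.4°; with |KH| = 14.8, H = (28.80, 10.32). KH is perpendicular to HS, so HS runs at -104.6°; with |HS| = 19.9, S = (23.78, -8.933). Then |TS| = |S − T| = 17.83.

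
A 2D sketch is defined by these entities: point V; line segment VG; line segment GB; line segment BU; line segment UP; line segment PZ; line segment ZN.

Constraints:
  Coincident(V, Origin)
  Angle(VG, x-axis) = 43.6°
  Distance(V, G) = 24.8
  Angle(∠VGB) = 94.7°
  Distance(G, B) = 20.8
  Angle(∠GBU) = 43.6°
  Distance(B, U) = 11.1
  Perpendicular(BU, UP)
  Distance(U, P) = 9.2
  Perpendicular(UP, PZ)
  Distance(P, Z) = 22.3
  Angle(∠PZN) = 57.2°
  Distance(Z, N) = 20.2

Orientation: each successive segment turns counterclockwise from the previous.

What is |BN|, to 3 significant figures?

7.78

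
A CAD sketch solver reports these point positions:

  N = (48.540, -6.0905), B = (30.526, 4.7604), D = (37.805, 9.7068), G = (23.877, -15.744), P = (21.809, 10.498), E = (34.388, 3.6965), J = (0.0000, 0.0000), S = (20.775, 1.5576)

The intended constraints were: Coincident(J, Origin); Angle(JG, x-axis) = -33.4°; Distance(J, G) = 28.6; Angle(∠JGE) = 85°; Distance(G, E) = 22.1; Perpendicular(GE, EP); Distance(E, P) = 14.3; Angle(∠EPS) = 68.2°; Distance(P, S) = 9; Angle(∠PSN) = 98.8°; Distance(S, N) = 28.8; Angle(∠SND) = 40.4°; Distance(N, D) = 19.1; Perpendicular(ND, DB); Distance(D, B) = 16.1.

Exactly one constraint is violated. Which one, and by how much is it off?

Distance(D, B) = 16.1 — off by 7.30.

J = (0.00, 0.00) ✓; JG at -33.40° ✓; |JG| = 28.60 ✓; ∠JGE = 85.00° ✓; |GE| = 22.10 ✓; ∠(GE, EP) = 90.00° ✓; |EP| = 14.30 ✓; ∠EPS = 68.20° ✓; |PS| = 9.000 ✓; ∠PSN = 98.80° ✓; |SN| = 28.80 ✓; ∠SND = 40.40° ✓; |ND| = 19.10 ✓; ∠(ND, DB) = 90.00° ✓; |DB| = 8.801 ✗.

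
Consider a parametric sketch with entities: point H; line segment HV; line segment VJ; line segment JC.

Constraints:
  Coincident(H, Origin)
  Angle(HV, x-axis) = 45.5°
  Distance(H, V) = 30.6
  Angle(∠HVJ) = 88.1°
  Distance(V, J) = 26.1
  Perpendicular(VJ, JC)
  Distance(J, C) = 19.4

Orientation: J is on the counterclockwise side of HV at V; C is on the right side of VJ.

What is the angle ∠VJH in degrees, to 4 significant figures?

50.64°

H is at the origin; HV runs at 45.5° with length 30.6, so V = 30.6·(cos 45.5°, sin 45.5°) = (21.45, 21.83). ∠HVJ = 88.1°, so VJ runs at 45.5° + (180° − 88.1°) = 137.4° from the x-axis; with |VJ| = 26.1, J = V + 26.1·(cos 137.4°, sin 137.4°) = (2.236, 39.49). Then cos ∠VJH = JV·JH / (|JV||JH|), giving 50.64°.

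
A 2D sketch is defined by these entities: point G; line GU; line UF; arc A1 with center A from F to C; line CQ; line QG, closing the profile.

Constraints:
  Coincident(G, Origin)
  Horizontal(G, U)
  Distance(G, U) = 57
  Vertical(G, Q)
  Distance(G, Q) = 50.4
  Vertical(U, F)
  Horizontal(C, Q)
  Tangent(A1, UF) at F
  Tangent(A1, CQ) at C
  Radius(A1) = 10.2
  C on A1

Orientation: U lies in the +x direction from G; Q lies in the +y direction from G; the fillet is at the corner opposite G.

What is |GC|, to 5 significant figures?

68.778

G is at the origin; GU is horizontal with |GU| = 57.0 and U on the +x side, so U = (57.000, 0.0000). GQ is vertical with |GQ| = 50.4 and Q on the +y side, so Q = (0.0000, 50.400). The virtual corner opposite G is at (57.000, 50.400). The tangent condition forces AF to be normal to UF and the tangent condition forces AC to be normal to CQ, with radius 10.2, so the center A sits 10.2 in from both sides at A = (46.800, 40.200). That places the tangent points at F = (57.000, 40.200) on UF and C = (46.800, 50.400) on CQ. Then |GC| = |C − G| = 68.778.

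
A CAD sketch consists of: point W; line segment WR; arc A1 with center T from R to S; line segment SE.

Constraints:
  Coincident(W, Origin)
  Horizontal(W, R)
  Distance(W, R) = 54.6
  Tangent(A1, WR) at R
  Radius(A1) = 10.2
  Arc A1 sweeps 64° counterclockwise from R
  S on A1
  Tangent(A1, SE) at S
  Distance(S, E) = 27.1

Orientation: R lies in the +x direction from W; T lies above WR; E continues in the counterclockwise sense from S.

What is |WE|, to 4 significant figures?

81.41

W is at the origin; W and R share the same y with |WR| = 54.6 and R on the +x side, so R = (54.60, 0.000). Since A1 is tangent to WR there, TR ⟂ WR, so T = R + (0, 10.2) = (54.60, 10.20). On A1, R sits at bearing -90° from T; a 64° counterclockwise sweep puts S at bearing -26°, so S = T + 10.2·(cos -26°, sin -26°) = (63.77, 5.729). Since A1 is tangent to SE there, TS ⟂ SE, so SE runs along (−sin -26°, cos -26°); with |SE| = 27.1, E = (75.65, 30.09). Then |WE| = |E − W| = 81.41.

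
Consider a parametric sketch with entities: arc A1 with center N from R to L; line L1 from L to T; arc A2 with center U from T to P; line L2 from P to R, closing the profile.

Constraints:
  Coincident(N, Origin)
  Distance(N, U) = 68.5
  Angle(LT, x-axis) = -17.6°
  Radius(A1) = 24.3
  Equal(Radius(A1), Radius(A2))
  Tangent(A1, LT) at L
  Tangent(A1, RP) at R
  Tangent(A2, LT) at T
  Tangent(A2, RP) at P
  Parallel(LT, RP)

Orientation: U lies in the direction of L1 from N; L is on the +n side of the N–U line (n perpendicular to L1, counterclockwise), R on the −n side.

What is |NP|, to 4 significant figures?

72.68

The slot axis is L1's direction at -17.6°, so u = (cos -17.6°, sin -17.6°) = (0.9532, -0.3024) and n = (−sin -17.6°, cos -17.6°) = (0.3024, 0.9532). N is at the origin and U lies 68.5 along u from N, so U = 68.5·u = (65.29, -20.71). Tangency of A1 to both parallel lines with radius 24.3 puts L and R at N ± 24.3·n: L = (7.348, 23.16), R = (-7.348, -23.16). Equal radii place T and P the same way about U: T = U + 24.3·n = (72.64, 2.450), P = U − 24.3·n = (57.95, -43.87). Then |NP| = |P − N| = 72.68.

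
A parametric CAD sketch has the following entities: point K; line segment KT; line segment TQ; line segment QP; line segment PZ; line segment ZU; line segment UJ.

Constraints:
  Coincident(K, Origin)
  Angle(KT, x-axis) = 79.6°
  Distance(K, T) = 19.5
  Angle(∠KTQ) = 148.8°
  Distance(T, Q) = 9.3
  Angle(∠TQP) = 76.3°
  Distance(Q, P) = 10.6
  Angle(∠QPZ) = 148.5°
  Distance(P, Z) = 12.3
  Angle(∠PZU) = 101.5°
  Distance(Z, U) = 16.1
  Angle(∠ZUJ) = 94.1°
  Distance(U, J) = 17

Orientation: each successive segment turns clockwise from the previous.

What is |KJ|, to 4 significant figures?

17.76

∠PZU = 101.5° gives ZU at -165.3° from the x-axis; with |ZU| = 16.1, U = (0.8426, 1.053). ∠ZUJ = 94.1° gives UJ at 108.8° from the x-axis; with |UJ| = 17.0, J = (-4.636, 17.15). Then |KJ| = |J − K| = 17.76.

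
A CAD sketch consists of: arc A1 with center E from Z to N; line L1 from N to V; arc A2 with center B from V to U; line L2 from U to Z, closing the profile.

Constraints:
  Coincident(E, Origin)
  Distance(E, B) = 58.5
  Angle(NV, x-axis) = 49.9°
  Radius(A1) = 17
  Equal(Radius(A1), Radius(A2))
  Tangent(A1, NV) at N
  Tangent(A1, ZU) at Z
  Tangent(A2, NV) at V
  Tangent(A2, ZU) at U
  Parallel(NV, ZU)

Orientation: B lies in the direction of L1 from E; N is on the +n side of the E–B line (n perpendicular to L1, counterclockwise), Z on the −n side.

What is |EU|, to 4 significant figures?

60.92

Tangency of A1 to both parallel lines with radius 17.0 puts N and Z at E ± 17.0·n: N = (-13.00, 10.95), Z = (13.00, -10.95). Equal radii place V and U the same way about B: V = B + 17.0·n = (24.68, 55.70), U = B − 17.0·n = (50.68, 33.80). Then |EU| = |U − E| = 60.92.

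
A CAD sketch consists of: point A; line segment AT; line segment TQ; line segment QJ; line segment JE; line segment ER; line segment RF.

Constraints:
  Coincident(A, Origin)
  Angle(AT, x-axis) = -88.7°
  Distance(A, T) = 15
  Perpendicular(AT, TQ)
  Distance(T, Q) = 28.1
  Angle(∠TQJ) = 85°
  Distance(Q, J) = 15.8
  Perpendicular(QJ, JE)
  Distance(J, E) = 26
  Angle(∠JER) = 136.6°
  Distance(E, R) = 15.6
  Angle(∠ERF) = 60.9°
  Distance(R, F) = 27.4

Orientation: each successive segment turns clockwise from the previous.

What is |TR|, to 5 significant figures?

9.7053

A is at the origin; AT runs at -88.7° with length 15.0, so T = (0.34031, -14.996). The perpendicularity gives TQ at right angles to AT, so TQ runs at -178.70°; with |TQ| = 28.1, Q = (-27.752, -15.634). ∠TQJ = 85.0° gives QJ at 86.300° from the x-axis; with |QJ| = 15.8, J = (-26.733, 0.13341). QJ is perpendicular to JE, so JE runs at -3.7000°; with |JE| = 26.0, E = (-0.78704, -1.5444). ∠JER = 136.6° gives ER at -47.100° from the x-axis; with |ER| = 15.6, R = (9.8322, -12.972). Then |TR| = |R − T| = 9.7053.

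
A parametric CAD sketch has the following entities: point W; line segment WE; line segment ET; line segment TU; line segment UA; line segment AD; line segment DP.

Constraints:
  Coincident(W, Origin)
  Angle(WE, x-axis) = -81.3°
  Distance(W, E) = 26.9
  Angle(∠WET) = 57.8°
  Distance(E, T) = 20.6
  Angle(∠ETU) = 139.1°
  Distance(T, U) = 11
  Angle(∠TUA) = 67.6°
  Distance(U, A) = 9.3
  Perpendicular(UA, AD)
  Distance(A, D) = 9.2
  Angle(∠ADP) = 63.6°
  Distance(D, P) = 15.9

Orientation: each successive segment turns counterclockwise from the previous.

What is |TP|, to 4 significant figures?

12.17

W is at the origin; WE runs at -81.3° with length 26.9, so E = (4.069, -26.59). ∠WET = 57.8° gives ET at 40.90° from the x-axis; with |ET| = 20.6, T = (19.64, -13.10). ∠ETU = 139.1° gives TU at 81.80° from the x-axis; with |TU| = 11.0, U = (21.21, -2.215). ∠TUA = 67.6° gives UA at -165.8° from the x-axis; with |UA| = 9.3, A = (12.19, -4.497). UA ⟂ AD, so AD runs at -75.80°; with |AD| = 9.2, D = (14.45, -13.42). ∠ADP = 63.6° gives DP at 40.60° from the x-axis; with |DP| = 15.9, P = (26.52, -3.068). Then |TP| = |P − T| = 12.17.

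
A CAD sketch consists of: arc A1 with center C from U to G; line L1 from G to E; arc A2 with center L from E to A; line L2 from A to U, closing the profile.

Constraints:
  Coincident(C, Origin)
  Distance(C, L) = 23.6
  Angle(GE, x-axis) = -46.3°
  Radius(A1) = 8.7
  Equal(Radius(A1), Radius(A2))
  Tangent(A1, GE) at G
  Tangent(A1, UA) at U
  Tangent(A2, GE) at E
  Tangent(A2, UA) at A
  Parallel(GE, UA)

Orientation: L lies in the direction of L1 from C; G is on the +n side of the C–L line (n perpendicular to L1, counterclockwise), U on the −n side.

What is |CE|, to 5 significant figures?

25.153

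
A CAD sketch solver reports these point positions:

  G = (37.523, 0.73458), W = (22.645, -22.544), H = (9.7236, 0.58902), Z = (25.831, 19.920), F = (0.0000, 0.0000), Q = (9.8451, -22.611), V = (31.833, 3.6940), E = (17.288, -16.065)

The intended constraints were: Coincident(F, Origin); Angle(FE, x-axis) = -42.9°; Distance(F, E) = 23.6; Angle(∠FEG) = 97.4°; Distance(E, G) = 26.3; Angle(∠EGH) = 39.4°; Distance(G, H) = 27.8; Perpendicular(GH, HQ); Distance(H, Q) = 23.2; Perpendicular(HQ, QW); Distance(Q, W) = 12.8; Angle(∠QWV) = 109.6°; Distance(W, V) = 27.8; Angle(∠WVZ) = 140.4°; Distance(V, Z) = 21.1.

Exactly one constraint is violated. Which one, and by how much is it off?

Distance(V, Z) = 21.1 — off by 3.80.

F = (0.00, 0.00) ✓; FE at -42.90° ✓; |FE| = 23.60 ✓; ∠FEG = 97.40° ✓; |EG| = 26.30 ✓; ∠EGH = 39.40° ✓; |GH| = 27.80 ✓; ∠(GH, HQ) = 90.00° ✓; |HQ| = 23.20 ✓; ∠(HQ, QW) = 90.00° ✓; |QW| = 12.80 ✓; ∠QWV = 109.6° ✓; |WV| = 27.80 ✓; ∠WVZ = 140.4° ✓; |VZ| = 17.30 ✗.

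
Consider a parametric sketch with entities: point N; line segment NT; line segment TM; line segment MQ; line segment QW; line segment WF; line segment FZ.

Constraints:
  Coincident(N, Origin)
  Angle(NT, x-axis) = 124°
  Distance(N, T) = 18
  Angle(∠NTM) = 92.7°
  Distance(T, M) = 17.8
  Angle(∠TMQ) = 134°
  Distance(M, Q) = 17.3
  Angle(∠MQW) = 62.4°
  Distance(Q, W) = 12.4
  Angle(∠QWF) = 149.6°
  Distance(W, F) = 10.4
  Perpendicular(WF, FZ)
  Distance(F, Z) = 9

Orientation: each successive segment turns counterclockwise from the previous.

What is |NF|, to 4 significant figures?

9.799

N is at the origin; NT runs at 124.0° with length 18.0, so T = (-10.07, 14.92). ∠NTM = 92.7° gives TM at -148.7° from the x-axis; with |TM| = 17.8, M = (-25.27, 5.675). ∠TMQ = 134.0° gives MQ at -102.7° from the x-axis; with |MQ| = 17.3, Q = (-29.08, -11.20). ∠MQW = 62.4° gives QW at 14.90° from the x-axis; with |QW| = 12.4, W = (-17.10, -8.013). ∠QWF = 149.6° gives WF at 45.30° from the x-axis; with |WF| = 10.4, F = (-9.780, -0.6208). Then |NF| = |F − N| = 9.799.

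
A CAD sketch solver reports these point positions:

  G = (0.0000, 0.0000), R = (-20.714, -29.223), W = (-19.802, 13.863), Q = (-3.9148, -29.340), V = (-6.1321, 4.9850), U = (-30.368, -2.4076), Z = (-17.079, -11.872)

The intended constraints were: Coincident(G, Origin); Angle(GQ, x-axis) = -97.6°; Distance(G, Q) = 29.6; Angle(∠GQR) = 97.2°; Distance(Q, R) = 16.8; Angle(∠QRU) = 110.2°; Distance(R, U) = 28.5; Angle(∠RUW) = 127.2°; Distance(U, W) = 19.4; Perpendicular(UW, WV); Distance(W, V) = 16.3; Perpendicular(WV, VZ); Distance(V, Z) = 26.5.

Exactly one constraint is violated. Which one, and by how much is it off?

Distance(V, Z) = 26.5 — off by 6.40.

G = (0.00, 0.00) ✓; GQ at -97.60° ✓; |GQ| = 29.60 ✓; ∠GQR = 97.20° ✓; |QR| = 16.80 ✓; ∠QRU = 110.2° ✓; |RU| = 28.50 ✓; ∠RUW = 127.2° ✓; |UW| = 19.40 ✓; ∠(UW, WV) = 90.00° ✓; |WV| = 16.30 ✓; ∠(WV, VZ) = 90.00° ✓; |VZ| = 20.10 ✗.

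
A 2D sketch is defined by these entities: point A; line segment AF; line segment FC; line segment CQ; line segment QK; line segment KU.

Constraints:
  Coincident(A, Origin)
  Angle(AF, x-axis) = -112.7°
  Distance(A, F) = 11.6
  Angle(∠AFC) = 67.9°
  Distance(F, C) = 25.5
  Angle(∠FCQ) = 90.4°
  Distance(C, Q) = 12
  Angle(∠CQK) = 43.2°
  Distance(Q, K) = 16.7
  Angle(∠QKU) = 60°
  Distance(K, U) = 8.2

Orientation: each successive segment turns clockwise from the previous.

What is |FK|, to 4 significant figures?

14.07

∠FCQ = 90.4° gives CQ at 45.60° from the x-axis; with |CQ| = 12.0, Q = (-14.17, 15.84). ∠CQK = 43.2° gives QK at -91.20° from the x-axis; with |QK| = 16.7, K = (-14.52, -0.8559). Then |FK| = |K − F| = 14.07.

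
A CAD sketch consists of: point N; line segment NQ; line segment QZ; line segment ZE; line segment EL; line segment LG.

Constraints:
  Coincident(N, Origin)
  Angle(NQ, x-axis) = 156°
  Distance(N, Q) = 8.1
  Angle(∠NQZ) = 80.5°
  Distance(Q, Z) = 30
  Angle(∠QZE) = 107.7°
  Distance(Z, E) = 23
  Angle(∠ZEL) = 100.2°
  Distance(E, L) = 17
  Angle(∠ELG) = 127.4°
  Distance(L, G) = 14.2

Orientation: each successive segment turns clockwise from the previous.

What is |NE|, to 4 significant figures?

38.28

∠NQZ = 80.5° gives QZ at 56.50° from the x-axis; with |QZ| = 30.0, Z = (9.158, 28.31). ∠QZE = 107.7° gives ZE at -15.80° from the x-axis; with |ZE| = 23.0, E = (31.29, 22.05). Then |NE| = |E − N| = 38.28.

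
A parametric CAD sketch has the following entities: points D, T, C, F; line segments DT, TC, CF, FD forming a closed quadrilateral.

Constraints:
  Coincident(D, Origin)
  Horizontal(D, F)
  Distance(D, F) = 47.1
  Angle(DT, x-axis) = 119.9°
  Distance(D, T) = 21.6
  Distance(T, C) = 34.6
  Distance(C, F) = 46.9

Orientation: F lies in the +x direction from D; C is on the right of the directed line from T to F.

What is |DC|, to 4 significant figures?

13.55

D is at the origin; D and F share the same y with |DF| = 47.1 and F in +x, so F = (47.1, 0). DT runs at 119.9° with |DT| = 21.6, so T = (-10.77, 18.72). C is determined by |TC| = 34.6 and |CF| = 46.9 together: it lies at the intersection of circle(T, 34.6) and circle(F, 46.9). With |TF| = 60.82, the foot of the radical line on TF is 22.17 from T and the perpendicular offset is √(34.6² − 22.17²) = 26.56. Taking the right-of-TF solution: C = (2.147, -13.37).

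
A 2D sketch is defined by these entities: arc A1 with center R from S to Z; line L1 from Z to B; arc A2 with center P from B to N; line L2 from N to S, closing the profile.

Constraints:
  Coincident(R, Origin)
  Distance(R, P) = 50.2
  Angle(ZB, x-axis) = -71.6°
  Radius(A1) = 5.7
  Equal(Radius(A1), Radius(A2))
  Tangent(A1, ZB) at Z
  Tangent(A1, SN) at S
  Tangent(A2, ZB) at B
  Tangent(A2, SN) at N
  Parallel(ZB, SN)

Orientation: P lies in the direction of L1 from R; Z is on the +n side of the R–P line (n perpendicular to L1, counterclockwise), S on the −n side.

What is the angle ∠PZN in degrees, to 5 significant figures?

6.3164°

Tangency of A1 to both parallel lines with radius 5.7 puts Z and S at R ± 5.7·n: Z = (5.4086, 1.7992), S = (-5.4086, -1.7992). Equal radii place B and N the same way about P: B = P + 5.7·n = (21.254, -45.834), N = P − 5.7·n = (10.437, -49.433). Then cos ∠PZN = ZP·ZN / (|ZP||ZN|), giving 6.3164°.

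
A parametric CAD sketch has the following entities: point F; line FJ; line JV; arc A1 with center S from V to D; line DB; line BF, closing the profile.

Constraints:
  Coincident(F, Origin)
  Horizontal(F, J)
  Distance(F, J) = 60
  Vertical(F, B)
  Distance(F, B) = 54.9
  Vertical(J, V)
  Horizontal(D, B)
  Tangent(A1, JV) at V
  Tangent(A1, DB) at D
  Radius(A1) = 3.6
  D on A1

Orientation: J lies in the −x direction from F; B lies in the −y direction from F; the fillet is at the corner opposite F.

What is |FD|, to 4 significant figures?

78.71

F is at the origin; F and J share the same y with |FJ| = 60.0 and J on the −x side, so J = (-60.00, 0.000). F and B share the same x with |FB| = 54.9 and B on the −y side, so B = (0.000, -54.90). The virtual corner opposite F is at (-60.00, -54.90). Since A1 is tangent to JV there, SV ⟂ JV and since A1 is tangent to DB there, SD ⟂ DB, with radius 3.6, so the center S sits 3.6 in from both sides at S = (-56.40, -51.30). That places the tangent points at V = (-60.00, -51.30) on JV and D = (-56.40, -54.90) on DB. Then |FD| = |D − F| = 78.71.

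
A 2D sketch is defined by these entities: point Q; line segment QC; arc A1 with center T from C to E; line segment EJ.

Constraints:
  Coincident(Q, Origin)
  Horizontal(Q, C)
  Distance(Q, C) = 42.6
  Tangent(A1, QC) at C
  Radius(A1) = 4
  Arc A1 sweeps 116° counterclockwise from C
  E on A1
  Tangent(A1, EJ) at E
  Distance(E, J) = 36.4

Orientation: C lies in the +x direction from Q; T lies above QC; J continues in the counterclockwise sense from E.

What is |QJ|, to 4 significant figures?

48.93

Q is at the origin; QC is horizontal with |QC| = 42.6 and C on the +x side, so C = (42.60, 0.000). Since A1 is tangent to QC there, TC ⟂ QC, so T = C + (0, 4) = (42.60, 4.000). On A1, C sits at bearing -90° from T; a 116° counterclockwise sweep puts E at bearing 26°, so E = T + 4.0·(cos 26°, sin 26°) = (46.20, 5.753). A1 meets EJ tangentially, so TE is at right angles to EJ, so EJ runs along (−sin 26°, cos 26°); with |EJ| = 36.4, J = (30.24, 38.47). Then |QJ| = |J − Q| = 48.93.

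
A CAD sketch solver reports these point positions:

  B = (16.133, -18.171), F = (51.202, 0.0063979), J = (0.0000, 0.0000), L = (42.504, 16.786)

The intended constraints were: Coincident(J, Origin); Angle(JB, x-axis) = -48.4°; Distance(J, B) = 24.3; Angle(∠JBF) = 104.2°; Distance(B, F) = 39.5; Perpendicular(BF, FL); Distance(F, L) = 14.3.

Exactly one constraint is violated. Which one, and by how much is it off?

Distance(F, L) = 14.3 — off by 4.60.

J = (0.00, 0.00) ✓; JB at -48.40° ✓; |JB| = 24.30 ✓; ∠JBF = 104.2° ✓; |BF| = 39.50 ✓; ∠(BF, FL) = 90.00° ✓; |FL| = 18.90 ✗.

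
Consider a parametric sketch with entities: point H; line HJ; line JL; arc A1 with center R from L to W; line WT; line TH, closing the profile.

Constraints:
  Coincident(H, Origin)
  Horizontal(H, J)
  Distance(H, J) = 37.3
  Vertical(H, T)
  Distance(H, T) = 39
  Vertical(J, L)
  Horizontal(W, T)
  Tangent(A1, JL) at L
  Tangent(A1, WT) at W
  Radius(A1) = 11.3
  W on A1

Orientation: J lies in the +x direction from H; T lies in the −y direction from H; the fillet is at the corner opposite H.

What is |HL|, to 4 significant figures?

46.46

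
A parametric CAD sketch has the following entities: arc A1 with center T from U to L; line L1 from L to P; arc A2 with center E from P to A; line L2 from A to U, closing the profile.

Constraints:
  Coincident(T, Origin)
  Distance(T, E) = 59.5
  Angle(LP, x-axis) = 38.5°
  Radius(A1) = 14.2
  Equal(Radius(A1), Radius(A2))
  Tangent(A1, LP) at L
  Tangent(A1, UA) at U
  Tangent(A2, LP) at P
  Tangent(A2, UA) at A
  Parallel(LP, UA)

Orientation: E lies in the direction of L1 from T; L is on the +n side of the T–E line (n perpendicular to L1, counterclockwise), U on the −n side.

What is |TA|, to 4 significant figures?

61.17

The slot axis is L1's direction at 38.5°, so u = (cos 38.5°, sin 38.5°) = (0.7826, 0.6225) and n = (−sin 38.5°, cos 38.5°) = (-0.6225, 0.7826). T is at the origin and E lies 59.5 along u from T, so E = 59.5·u = (46.57, 37.04). Tangency of A1 to both parallel lines with radius 14.2 puts L and U at T ± 14.2·n: L = (-8.840, 11.11), U = (8.840, -11.11). Equal radii place P and A the same way about E: P = E + 14.2·n = (37.73, 48.15), A = E − 14.2·n = (55.40, 25.93). Then |TA| = |A − T| = 61.17.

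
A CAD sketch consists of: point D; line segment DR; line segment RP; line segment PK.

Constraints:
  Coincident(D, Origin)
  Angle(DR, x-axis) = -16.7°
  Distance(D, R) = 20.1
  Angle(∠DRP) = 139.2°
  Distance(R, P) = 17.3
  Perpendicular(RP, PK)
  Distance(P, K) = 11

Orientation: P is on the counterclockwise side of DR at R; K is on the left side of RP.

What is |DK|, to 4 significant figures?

32.59

D is at the origin; DR runs at -16.7° with length 20.1, so R = 20.1·(cos -16.7°, sin -16.7°) = (19.25, -5.776). ∠DRP = 139.2°, so RP runs at -16.7° + (180° − 139.2°) = 24.10° from the x-axis; with |RP| = 17.3, P = R + 17.3·(cos 24.10°, sin 24.10°) = (35.04, 1.288). RP is perpendicular to PK; with |PK| = 11.0 on the left of RP, K = P + 11.0·(-0.4083, 0.9128) = (30.55, 11.33). Then |DK| = |K − D| = 32.59.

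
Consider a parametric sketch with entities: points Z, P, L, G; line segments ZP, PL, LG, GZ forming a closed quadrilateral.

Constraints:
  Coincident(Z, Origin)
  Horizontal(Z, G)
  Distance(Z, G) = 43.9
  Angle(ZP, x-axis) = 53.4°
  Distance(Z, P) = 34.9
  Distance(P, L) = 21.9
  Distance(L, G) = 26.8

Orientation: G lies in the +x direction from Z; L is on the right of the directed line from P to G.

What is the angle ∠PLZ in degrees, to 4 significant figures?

117.2°

Checks: |PL| = 21.90 ✓; |LG| = 26.80 ✓.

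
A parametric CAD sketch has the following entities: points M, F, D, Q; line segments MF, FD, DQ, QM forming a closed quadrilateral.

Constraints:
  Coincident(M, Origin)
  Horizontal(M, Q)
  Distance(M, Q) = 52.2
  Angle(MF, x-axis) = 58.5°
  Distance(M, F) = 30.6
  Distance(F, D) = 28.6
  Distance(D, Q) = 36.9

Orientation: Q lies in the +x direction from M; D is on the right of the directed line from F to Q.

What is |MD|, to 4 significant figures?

15.59

M is at the origin; M and Q share the same y with |MQ| = 52.2 and Q in +x, so Q = (52.2, 0). MF runs at 58.5° with |MF| = 30.6, so F = (15.99, 26.09). D is determined by |FD| = 28.6 and |DQ| = 36.9 together: it lies at the intersection of circle(F, 28.6) and circle(Q, 36.9). With |FQ| = 44.63, the foot of the radical line on FQ is 16.23 from F and the perpendicular offset is √(28.6² − 16.23²) = 23.55. Taking the right-of-FQ solution: D = (15.38, -2.503).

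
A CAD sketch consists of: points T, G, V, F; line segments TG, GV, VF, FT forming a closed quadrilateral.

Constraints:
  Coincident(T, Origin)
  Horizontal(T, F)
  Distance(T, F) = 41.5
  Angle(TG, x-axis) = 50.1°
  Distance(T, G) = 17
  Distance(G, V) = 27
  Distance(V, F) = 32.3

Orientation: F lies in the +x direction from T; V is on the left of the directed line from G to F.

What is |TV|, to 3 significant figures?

43.9

Checks: |GV| = 27.00 ✓; |VF| = 32.30 ✓.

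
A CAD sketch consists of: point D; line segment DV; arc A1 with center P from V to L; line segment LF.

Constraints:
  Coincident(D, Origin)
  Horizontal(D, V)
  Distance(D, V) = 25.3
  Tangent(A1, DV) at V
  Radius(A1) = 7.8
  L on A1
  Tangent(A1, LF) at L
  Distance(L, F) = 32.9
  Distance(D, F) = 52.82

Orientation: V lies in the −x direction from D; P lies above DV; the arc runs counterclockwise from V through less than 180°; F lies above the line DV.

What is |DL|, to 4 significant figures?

21.70

Checks: |PL| = 7.800 ✓; ∠(PL, LF) = 90.00° ✓; |LF| = 32.90 ✓; |DF| = 52.82 ✓.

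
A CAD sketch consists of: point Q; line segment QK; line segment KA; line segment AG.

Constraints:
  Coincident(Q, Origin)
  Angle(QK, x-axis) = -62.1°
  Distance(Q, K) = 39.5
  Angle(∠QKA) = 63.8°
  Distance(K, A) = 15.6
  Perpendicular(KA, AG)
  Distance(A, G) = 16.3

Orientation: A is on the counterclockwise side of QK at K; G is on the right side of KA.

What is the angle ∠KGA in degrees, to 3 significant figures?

43.7°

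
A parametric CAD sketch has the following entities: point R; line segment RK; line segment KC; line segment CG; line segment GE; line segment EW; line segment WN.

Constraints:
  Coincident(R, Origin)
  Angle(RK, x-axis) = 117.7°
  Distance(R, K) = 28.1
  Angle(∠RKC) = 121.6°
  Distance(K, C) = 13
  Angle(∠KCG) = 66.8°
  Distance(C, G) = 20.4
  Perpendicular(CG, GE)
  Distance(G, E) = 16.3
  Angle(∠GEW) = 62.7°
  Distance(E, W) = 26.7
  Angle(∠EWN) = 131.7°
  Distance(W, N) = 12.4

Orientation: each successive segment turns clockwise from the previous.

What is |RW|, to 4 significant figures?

38.18

R is at the origin; RK runs at 117.7° with length 28.1, so K = (-13.06, 24.88). ∠RKC = 121.6° gives KC at 59.30° from the x-axis; with |KC| = 13.0, C = (-6.425, 36.06). ∠KCG = 66.8° gives CG at -53.90° from the x-axis; with |CG| = 20.4, G = (5.595, 19.57). CG ⟂ GE, so GE runs at -143.9°; with |GE| = 16.3, E = (-7.576, 9.971). ∠GEW = 62.7° gives EW at 98.80° from the x-axis; with |EW| = 26.7, W = (-11.66, 36.36). Then |RW| = |W − R| = 38.18.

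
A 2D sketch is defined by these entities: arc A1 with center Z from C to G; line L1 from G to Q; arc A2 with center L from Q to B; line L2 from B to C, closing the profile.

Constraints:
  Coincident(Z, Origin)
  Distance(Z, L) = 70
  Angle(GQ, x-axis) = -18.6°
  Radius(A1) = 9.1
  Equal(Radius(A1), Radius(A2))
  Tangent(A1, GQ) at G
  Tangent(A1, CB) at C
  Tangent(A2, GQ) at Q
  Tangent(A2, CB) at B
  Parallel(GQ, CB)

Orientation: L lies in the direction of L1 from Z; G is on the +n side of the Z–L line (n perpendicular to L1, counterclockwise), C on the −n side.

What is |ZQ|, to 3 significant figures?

70.6

Tangency of A1 to both parallel lines with radius 9.1 puts G and C at Z ± 9.1·n: G = (2.90, 8.62), C = (-2.90, -8.62). Equal radii place Q and B the same way about L: Q = L + 9.1·n = (69.2, -13.7), B = L − 9.1·n = (63.4, -31.0). Then |ZQ| = |Q − Z| = 70.6.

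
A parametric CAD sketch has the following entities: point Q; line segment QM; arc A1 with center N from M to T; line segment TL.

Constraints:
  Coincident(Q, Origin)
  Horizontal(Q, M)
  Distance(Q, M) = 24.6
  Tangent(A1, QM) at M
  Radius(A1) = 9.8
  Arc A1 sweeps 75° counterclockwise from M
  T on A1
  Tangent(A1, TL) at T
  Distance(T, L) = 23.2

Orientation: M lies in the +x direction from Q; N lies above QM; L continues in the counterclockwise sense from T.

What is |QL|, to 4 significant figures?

49.86

On A1, M sits at bearing -90° from N; a 75° counterclockwise sweep puts T at bearing -15°, so T = N + 9.8·(cos -15°, sin -15°) = (34.07, 7.264). Since A1 is tangent to TL there, NT ⟂ TL, so TL runs along (−sin -15°, cos -15°); with |TL| = 23.2, L = (40.07, 29.67). Then |QL| = |L − Q| = 49.86.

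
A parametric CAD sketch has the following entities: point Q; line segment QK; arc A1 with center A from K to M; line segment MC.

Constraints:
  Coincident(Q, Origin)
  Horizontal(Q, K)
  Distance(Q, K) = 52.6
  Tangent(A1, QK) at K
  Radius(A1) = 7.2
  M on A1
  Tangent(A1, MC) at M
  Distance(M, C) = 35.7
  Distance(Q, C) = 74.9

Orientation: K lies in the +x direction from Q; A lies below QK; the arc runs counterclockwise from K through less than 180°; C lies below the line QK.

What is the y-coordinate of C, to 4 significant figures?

-42.46

Checks: Q = (0.00, 0.00) ✓; |AM| = 7.200 ✓; ∠(AM, MC) = 90.00° ✓; |MC| = 35.70 ✓; |QC| = 74.90 ✓.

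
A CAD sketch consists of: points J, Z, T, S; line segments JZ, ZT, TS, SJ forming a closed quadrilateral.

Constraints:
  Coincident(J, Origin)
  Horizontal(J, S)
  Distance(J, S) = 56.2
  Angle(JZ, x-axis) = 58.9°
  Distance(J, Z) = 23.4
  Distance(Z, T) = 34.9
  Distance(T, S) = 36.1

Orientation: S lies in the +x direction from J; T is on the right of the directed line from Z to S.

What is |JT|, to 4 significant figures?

26.20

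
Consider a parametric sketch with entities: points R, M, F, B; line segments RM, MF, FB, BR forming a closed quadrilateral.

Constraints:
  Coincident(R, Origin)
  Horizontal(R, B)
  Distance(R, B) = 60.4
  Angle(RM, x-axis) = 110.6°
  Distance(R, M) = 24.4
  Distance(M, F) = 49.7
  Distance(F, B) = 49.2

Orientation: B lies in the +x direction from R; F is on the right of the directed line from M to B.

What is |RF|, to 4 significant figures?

25.84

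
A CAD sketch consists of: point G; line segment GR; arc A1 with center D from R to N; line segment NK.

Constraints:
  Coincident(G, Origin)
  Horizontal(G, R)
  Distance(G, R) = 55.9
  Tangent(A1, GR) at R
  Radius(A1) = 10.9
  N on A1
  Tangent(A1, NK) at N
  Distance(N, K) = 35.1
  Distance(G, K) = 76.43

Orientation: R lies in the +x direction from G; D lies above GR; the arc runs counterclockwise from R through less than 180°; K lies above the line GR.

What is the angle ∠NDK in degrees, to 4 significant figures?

72.75°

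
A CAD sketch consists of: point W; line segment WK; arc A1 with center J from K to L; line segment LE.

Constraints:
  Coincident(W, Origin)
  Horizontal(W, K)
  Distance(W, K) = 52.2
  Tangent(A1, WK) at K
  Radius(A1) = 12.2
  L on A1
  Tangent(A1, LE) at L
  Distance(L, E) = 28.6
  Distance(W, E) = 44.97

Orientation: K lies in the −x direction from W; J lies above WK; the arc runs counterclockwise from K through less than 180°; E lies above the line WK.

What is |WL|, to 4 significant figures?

41.64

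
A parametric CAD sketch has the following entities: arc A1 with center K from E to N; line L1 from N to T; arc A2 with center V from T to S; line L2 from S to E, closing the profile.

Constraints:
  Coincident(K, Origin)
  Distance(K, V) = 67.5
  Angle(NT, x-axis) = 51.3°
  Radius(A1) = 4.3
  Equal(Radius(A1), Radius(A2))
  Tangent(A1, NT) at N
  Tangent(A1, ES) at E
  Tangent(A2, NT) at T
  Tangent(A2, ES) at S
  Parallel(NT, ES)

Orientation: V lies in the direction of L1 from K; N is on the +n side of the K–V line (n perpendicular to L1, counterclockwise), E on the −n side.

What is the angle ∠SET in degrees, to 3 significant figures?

7.26°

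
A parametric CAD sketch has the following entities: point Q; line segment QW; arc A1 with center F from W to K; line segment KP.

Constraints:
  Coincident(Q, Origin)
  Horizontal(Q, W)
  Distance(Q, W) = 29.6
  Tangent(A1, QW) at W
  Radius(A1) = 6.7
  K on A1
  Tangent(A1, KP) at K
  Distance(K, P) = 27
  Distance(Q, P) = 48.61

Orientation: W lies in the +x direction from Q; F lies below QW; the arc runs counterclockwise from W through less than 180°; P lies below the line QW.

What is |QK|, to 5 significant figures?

25.341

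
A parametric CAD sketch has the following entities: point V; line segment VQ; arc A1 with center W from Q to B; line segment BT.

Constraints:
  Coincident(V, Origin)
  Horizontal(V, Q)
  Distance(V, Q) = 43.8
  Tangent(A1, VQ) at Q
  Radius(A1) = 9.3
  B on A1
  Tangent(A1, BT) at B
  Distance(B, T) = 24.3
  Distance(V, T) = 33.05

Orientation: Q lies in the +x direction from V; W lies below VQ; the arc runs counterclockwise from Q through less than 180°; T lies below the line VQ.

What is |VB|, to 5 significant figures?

36.327

Checks: ∠(WQ, QV) = 90.00° ✓; |WB| = 9.300 ✓; ∠(WB, BT) = 90.00° ✓; |BT| = 24.30 ✓; |VT| = 33.05 ✓.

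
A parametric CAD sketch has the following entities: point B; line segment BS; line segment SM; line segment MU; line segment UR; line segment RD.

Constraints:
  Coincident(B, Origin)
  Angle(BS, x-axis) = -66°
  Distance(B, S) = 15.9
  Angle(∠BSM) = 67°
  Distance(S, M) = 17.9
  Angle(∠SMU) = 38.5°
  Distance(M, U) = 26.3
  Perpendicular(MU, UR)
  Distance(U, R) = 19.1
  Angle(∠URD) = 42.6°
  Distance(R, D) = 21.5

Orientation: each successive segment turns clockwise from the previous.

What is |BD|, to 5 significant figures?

9.8959

B is at the origin; BS runs at -66.0° with length 15.9, so S = (6.4671, -14.525). ∠BSM = 67.0° gives SM at -179.00° from the x-axis; with |SM| = 17.9, M = (-11.430, -14.838). ∠SMU = 38.5° gives MU at 39.500° from the x-axis; with |MU| = 26.3, U = (8.8636, 1.8911). The perpendicularity gives UR at right angles to MU, so UR runs at -50.500°; with |UR| = 19.1, R = (21.013, -12.847). ∠URD = 42.6° gives RD at 172.10° from the x-axis; with |RD| = 21.5, D = (-0.28329, -9.8919). Then |BD| = |D − B| = 9.8959.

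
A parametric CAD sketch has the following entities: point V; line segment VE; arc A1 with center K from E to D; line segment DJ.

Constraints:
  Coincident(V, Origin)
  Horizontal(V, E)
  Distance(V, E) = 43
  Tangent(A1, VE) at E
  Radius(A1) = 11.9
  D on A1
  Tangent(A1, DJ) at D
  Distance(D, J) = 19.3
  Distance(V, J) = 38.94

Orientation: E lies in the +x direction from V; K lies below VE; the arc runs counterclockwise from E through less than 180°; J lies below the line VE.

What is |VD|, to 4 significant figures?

32.73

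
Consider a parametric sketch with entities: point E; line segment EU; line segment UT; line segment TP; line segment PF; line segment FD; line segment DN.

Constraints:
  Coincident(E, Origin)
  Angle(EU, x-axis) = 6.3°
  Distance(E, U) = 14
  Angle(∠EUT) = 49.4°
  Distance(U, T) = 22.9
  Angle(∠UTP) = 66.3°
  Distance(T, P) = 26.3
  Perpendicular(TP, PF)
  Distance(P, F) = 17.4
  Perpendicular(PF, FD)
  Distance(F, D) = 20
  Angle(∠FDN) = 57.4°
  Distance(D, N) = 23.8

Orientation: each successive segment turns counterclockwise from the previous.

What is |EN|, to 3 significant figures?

11.7

PF ⟂ FD, so FD runs at 70.6°; with |FD| = 20.0, D = (11.5, 5.46). ∠FDN = 57.4° gives DN at -167° from the x-axis; with |DN| = 23.8, N = (-11.7, 0.0266). Then |EN| = |N − E| = 11.7.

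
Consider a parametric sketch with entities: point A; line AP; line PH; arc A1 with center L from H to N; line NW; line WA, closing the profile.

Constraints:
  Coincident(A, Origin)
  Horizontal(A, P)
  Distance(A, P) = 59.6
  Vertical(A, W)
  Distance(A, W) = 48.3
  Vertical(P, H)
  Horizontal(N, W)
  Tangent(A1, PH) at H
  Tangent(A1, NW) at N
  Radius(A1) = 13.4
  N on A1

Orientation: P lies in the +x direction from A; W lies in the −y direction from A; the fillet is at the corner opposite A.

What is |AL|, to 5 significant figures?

57.900

A is at the origin; AP is horizontal with |AP| = 59.6 and P on the +x side, so P = (59.600, 0.0000). A and W share the same x with |AW| = 48.3 and W on the −y side, so W = (0.0000, -48.300). The virtual corner opposite A is at (59.600, -48.300). Since A1 is tangent to PH there, LH ⟂ PH and A1 meets NW tangentially, so LN is at right angles to NW, with radius 13.4, so the center L sits 13.4 in from both sides at L = (46.200, -34.900). Then |AL| = |L − A| = 57.900.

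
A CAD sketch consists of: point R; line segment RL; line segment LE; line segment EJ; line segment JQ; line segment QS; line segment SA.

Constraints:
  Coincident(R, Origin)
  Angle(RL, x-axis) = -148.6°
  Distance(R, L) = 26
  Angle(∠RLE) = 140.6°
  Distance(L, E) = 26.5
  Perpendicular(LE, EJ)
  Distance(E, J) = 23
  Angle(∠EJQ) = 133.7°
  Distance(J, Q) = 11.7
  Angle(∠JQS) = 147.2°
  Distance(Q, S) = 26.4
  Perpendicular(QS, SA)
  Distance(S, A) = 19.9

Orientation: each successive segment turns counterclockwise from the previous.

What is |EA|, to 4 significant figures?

41.57

R is at the origin; RL runs at -148.6° with length 26.0, so L = (-22.19, -13.55). ∠RLE = 140.6° gives LE at -109.2° from the x-axis; with |LE| = 26.5, E = (-30.91, -38.57). The perpendicularity gives EJ at right angles to LE, so EJ runs at -19.20°; with |EJ| = 23.0, J = (-9.187, -46.14). ∠EJQ = 133.7° gives JQ at 27.10° from the x-axis; with |JQ| = 11.7, Q = (1.229, -40.81). ∠JQS = 147.2° gives QS at 59.90° from the x-axis; with |QS| = 26.4, S = (14.47, -17.97). The perpendicularity gives SA at right angles to QS, so SA runs at 149.9°; with |SA| = 19.9, A = (-2.748, -7.986). Then |EA| = |A − E| = 41.57.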